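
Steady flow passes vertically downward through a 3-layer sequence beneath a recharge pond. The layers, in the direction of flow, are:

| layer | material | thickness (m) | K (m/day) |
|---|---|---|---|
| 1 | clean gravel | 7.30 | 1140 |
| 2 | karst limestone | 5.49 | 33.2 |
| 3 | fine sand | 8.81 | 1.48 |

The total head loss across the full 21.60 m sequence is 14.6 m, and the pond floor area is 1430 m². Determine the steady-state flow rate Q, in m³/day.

3410

Flow is perpendicular to layering, so the layers act in series and the equivalent K is the thickness-weighted harmonic mean.
Total thickness L = 7.30 + 5.49 + 8.81 = 21.60 m.
Σ(b_i/K_i) = 7.30/1140 + 5.49/33.2 + 8.81/1.48 = 6.124 d.
K_eq = L / Σ(b_i/K_i) = 21.60 / 6.124 = 3.527 m/day.
Q = K_eq · A · (Δh/L) = 3.527 × 1430 × (14.6/21.60) = 3409 m³/day.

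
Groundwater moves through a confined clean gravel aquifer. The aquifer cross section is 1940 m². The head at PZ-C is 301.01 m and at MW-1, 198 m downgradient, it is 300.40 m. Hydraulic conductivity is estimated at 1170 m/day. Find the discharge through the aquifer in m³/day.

Hydraulic gradient i = (301.01 − 300.40) / 198 = 0.61 / 198 = 0.003081.
Darcy's law: Q = K · A · i = 1170 × 1940 × 0.003081 = 6993 m³/day.

6990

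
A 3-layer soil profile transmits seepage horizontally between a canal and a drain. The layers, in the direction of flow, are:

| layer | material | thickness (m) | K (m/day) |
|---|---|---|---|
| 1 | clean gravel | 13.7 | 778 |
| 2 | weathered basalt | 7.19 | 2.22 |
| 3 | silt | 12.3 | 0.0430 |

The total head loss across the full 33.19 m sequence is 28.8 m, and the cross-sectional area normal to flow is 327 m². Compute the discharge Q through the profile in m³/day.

Flow is perpendicular to layering, so the layers act in series and the equivalent K is the thickness-weighted harmonic mean.
Total thickness L = 13.7 + 7.19 + 12.3 = 33.19 m.
Σ(b_i/K_i) = 13.7/778 + 7.19/2.22 + 12.3/0.0430 = 289.3 d.
K_eq = L / Σ(b_i/K_i) = 33.19 / 289.3 = 0.1147 m/day.
Q = K_eq · A · (Δh/L) = 0.1147 × 327 × (28.8/33.19) = 32.55 m³/day.

32.6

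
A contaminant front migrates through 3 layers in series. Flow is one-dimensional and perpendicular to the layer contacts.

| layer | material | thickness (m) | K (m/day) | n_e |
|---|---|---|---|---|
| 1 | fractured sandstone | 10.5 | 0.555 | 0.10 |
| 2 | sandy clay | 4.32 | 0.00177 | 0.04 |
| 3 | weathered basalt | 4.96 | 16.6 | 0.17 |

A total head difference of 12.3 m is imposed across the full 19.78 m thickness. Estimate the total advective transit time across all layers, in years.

1.13

With flow normal to the layers, continuity requires the same specific discharge q through every layer.
Σ(b_i/K_i) = 10.5/0.555 + 4.32/0.00177 + 4.96/16.6 = 2460 d.
q = Δh / Σ(b_i/K_i) = 12.3 / 2460 = 0.005000 m/day.
In each layer the seepage velocity is v_i = q/n_i, so the layer transit time is t_i = b_i·n_i / q:
  layer 1 (fractured sandstone): t_1 = 10.5 × 0.10 / 0.005000 = 210.0 d
  layer 2 (sandy clay): t_2 = 4.32 × 0.04 / 0.005000 = 34.56 d
  layer 3 (weathered basalt): t_3 = 4.96 × 0.17 / 0.005000 = 168.6 d
Total t = Σ t_i = 413.2 days = 1.131 years.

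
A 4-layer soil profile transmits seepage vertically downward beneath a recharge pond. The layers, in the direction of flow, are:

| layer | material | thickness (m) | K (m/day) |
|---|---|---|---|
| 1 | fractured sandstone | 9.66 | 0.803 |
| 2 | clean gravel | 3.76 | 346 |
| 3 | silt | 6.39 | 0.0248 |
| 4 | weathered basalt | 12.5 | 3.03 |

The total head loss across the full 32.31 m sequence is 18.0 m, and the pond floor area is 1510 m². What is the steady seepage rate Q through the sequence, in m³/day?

Flow is perpendicular to layering, so the layers act in series and the equivalent K is the thickness-weighted harmonic mean.
Total thickness L = 9.66 + 3.76 + 6.39 + 12.5 = 32.31 m.
Σ(b_i/K_i) = 9.66/0.803 + 3.76/346 + 6.39/0.0248 + 12.5/3.03 = 273.8 d.
K_eq = L / Σ(b_i/K_i) = 32.31 / 273.8 = 0.1180 m/day.
Q = K_eq · A · (Δh/L) = 0.1180 × 1510 × (18.0/32.31) = 99.26 m³/day.

99.3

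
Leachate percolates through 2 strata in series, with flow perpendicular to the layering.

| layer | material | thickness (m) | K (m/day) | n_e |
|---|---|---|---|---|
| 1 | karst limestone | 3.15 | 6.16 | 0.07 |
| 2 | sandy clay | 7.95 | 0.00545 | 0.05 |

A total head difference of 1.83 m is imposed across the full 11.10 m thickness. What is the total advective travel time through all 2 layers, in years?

With flow normal to the layers, continuity requires the same specific discharge q through every layer.
Σ(b_i/K_i) = 3.15/6.16 + 7.95/0.00545 = 1459 d.
q = Δh / Σ(b_i/K_i) = 1.83 / 1459 = 0.001254 m/day.
In each layer the seepage velocity is v_i = q/n_i, so the layer transit time is t_i = b_i·n_i / q:
  layer 1 (karst limestone): t_1 = 3.15 × 0.07 / 0.001254 = 175.8 d
  layer 2 (sandy clay): t_2 = 7.95 × 0.05 / 0.001254 = 317.0 d
Total t = Σ t_i = 492.8 days = 1.349 years.

1.35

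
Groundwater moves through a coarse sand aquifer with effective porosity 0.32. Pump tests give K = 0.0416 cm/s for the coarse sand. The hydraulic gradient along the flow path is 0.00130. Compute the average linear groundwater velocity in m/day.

0.146

Convert K: 0.0416 cm/s × 864 = 35.94 m/day.
Hydraulic gradient i = 0.00130.
Darcy flux q = K · i = 35.94 × 0.001300 = 0.04673 m/day.
Seepage velocity v = q / n_e = 0.04673 / 0.32 = 0.1460 m/day.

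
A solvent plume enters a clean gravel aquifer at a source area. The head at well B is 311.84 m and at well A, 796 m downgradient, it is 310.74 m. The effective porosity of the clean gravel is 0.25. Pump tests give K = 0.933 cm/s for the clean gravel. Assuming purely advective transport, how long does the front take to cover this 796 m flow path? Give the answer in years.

Convert K: 0.933 cm/s × 864 = 806.1 m/day.
Hydraulic gradient i = (311.84 − 310.74) / 796 = 1.1 / 796 = 0.001382.
Darcy flux q = K · i = 806.1 × 0.001382 = 1.114 m/day.
Seepage velocity v = q / n_e = 1.114 / 0.25 = 4.456 m/day.
Travel time t = L / v = 796 / 4.456 = 178.6 days = 0.4891 years.

0.489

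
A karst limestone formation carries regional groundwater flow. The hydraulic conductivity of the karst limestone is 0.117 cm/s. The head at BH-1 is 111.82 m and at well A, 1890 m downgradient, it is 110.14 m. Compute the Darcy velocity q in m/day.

Convert K: 0.117 cm/s × 864 = 101.1 m/day.
Hydraulic gradient i = (111.82 − 110.14) / 1890 = 1.68 / 1890 = 0.0008889.
Specific discharge q = K · i = 101.1 × 0.0008889 = 0.08986 m/day.

0.0899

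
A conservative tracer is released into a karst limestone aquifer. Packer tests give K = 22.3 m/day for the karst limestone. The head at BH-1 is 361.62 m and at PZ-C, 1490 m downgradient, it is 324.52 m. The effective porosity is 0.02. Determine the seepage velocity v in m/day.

27.8

Hydraulic gradient i = (361.62 − 324.52) / 1490 = 37.1 / 1490 = 0.02490.
Darcy flux q = K · i = 22.30 × 0.02490 = 0.5553 m/day.
Seepage velocity v = q / n_e = 0.5553 / 0.02 = 27.76 m/day.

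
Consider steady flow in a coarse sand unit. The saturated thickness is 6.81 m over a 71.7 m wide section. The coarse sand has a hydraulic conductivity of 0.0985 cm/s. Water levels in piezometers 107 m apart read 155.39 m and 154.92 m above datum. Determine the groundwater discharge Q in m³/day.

183

Convert K: 0.0985 cm/s × 864 = 85.10 m/day.
Cross-sectional area A = 71.7 × 6.81 = 488.3 m².
Hydraulic gradient i = (155.39 − 154.92) / 107 = 0.47 / 107 = 0.004393.
Darcy's law: Q = K · A · i = 85.10 × 488.3 × 0.004393 = 182.5 m³/day.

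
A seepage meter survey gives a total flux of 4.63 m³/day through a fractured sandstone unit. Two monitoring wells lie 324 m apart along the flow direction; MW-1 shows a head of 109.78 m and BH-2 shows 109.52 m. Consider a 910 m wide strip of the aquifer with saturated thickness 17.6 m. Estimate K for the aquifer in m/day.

Cross-sectional area A = 910 × 17.6 = 16016 m².
Hydraulic gradient i = (109.78 − 109.52) / 324 = 0.26 / 324 = 0.0008025.
From Q = K·A·i, K = Q / (A·i) = 4.63 / (16016 × 0.0008025) = 0.3602 m/day.

0.360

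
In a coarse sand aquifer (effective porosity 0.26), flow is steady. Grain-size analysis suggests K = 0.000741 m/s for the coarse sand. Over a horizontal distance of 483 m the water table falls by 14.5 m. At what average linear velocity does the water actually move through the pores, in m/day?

Convert K: 0.000741 m/s × 86400 = 64.02 m/day.
Hydraulic gradient i = Δh / L = 14.5 / 483 = 0.03002.
Darcy flux q = K · i = 64.02 × 0.03002 = 1.922 m/day.
Seepage velocity v = q / n_e = 1.922 / 0.26 = 7.392 m/day.

7.39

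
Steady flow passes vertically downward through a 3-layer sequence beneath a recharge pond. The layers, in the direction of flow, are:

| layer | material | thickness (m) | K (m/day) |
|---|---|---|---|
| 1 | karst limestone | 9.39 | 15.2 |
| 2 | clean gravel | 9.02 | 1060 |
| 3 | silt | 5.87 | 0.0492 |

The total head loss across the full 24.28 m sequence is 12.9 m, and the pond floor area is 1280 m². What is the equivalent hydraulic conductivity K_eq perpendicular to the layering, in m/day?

Flow is perpendicular to layering, so the layers act in series and the equivalent K is the thickness-weighted harmonic mean.
Total thickness L = 9.39 + 9.02 + 5.87 = 24.28 m.
Σ(b_i/K_i) = 9.39/15.2 + 9.02/1060 + 5.87/0.0492 = 119.9 d.
K_eq = L / Σ(b_i/K_i) = 24.28 / 119.9 = 0.2024 m/day.

0.202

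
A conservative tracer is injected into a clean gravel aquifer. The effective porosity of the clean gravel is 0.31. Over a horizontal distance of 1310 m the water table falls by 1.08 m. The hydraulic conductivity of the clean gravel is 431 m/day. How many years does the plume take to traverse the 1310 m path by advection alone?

3.13

Hydraulic gradient i = Δh / L = 1.08 / 1310 = 0.0008244.
Darcy flux q = K · i = 431.0 × 0.0008244 = 0.3553 m/day.
Seepage velocity v = q / n_e = 0.3553 / 0.31 = 1.146 m/day.
Travel time t = L / v = 1310 / 1.146 = 1143 days = 3.129 years.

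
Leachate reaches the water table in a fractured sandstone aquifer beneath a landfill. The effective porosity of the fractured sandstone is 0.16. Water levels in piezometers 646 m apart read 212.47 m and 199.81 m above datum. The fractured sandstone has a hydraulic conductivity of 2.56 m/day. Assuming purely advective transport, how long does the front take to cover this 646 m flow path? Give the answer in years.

Hydraulic gradient i = (212.47 − 199.81) / 646 = 12.66 / 646 = 0.01960.
Darcy flux q = K · i = 2.560 × 0.01960 = 0.05017 m/day.
Seepage velocity v = q / n_e = 0.05017 / 0.16 = 0.3136 m/day.
Travel time t = L / v = 646 / 0.3136 = 2060 days = 5.641 years.

5.64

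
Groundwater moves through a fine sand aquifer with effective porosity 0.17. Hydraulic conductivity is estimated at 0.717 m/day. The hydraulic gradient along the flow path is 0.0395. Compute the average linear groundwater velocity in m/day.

0.167

Hydraulic gradient i = 0.0395.
Darcy flux q = K · i = 0.7170 × 0.03950 = 0.02832 m/day.
Seepage velocity v = q / n_e = 0.02832 / 0.17 = 0.1666 m/day.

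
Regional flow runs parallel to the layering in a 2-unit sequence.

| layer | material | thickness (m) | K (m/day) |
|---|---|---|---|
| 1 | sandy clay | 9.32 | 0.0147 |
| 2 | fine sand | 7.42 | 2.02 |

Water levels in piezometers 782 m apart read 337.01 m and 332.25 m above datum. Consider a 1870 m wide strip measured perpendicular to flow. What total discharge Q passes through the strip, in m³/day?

Flow is parallel to layering, so each bed carries its own Darcy discharge and the transmissivities add.
Σ(K_i·b_i) = 0.0147×9.32 + 2.02×7.42 = 15.13 m²/day.
Hydraulic gradient i = (337.01 − 332.25) / 782 = 4.76 / 782 = 0.006087.
Q = Σ(K_i·b_i) · W · i = 15.13 × 1870 × 0.006087 = 172.2 m³/day.

172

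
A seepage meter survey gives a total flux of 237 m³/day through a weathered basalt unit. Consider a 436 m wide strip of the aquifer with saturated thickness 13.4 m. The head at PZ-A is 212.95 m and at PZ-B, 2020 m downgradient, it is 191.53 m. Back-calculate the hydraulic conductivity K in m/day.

Cross-sectional area A = 436 × 13.4 = 5842 m².
Hydraulic gradient i = (212.95 − 191.53) / 2020 = 21.42 / 2020 = 0.01060.
From Q = K·A·i, K = Q / (A·i) = 237 / (5842 × 0.01060) = 3.826 m/day.

3.83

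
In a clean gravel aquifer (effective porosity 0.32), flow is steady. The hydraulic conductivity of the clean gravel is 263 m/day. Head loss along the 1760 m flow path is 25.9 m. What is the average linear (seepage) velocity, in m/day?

Hydraulic gradient i = Δh / L = 25.9 / 1760 = 0.01472.
Darcy flux q = K · i = 263.0 × 0.01472 = 3.870 m/day.
Seepage velocity v = q / n_e = 3.870 / 0.32 = 12.09 m/day.

12.1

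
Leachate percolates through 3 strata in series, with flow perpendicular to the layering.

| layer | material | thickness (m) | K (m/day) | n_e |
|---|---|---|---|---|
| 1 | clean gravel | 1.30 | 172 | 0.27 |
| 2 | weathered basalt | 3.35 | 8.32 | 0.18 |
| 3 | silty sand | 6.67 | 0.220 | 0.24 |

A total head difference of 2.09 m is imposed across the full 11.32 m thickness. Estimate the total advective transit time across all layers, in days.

37.6

With flow normal to the layers, continuity requires the same specific discharge q through every layer.
Σ(b_i/K_i) = 1.30/172 + 3.35/8.32 + 6.67/0.220 = 30.73 d.
q = Δh / Σ(b_i/K_i) = 2.09 / 30.73 = 0.06802 m/day.
In each layer the seepage velocity is v_i = q/n_i, so the layer transit time is t_i = b_i·n_i / q:
  layer 1 (clean gravel): t_1 = 1.30 × 0.27 / 0.06802 = 5.161 d
  layer 2 (weathered basalt): t_2 = 3.35 × 0.18 / 0.06802 = 8.866 d
  layer 3 (silty sand): t_3 = 6.67 × 0.24 / 0.06802 = 23.54 d
Total t = Σ t_i = 37.56 days.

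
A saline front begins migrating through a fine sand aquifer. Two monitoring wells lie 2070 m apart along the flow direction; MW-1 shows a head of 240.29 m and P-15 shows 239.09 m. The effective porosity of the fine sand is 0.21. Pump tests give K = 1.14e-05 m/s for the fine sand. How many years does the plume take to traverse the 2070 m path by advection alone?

Convert K: 1.14e-05 m/s × 86400 = 0.9850 m/day.
Hydraulic gradient i = (240.29 − 239.09) / 2070 = 1.2 / 2070 = 0.0005797.
Darcy flux q = K · i = 0.9850 × 0.0005797 = 0.0005710 m/day.
Seepage velocity v = q / n_e = 0.0005710 / 0.21 = 0.002719 m/day.
Travel time t = L / v = 2070 / 0.002719 = 7.613e+05 days = 2084 years.

2080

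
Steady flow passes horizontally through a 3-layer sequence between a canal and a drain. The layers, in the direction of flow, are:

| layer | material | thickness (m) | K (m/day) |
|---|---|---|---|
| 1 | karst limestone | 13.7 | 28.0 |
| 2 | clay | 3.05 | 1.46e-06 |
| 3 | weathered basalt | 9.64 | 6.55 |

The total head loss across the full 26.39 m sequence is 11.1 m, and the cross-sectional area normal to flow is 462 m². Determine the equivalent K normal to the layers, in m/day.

Flow is perpendicular to layering, so the layers act in series and the equivalent K is the thickness-weighted harmonic mean.
Total thickness L = 13.7 + 3.05 + 9.64 = 26.39 m.
Σ(b_i/K_i) = 13.7/28.0 + 3.05/1.46e-06 + 9.64/6.55 = 2.089e+06 d.
K_eq = L / Σ(b_i/K_i) = 26.39 / 2.089e+06 = 1.263e-05 m/day.

1.26e-05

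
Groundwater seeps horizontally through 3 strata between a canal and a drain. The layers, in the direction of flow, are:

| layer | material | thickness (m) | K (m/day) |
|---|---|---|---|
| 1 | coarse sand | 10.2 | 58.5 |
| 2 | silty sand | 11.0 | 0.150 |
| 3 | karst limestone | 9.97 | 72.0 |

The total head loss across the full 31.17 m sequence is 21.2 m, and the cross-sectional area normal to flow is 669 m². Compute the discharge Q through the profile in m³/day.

193

Flow is perpendicular to layering, so the layers act in series and the equivalent K is the thickness-weighted harmonic mean.
Total thickness L = 10.2 + 11.0 + 9.97 = 31.17 m.
Σ(b_i/K_i) = 10.2/58.5 + 11.0/0.150 + 9.97/72.0 = 73.65 d.
K_eq = L / Σ(b_i/K_i) = 31.17 / 73.65 = 0.4232 m/day.
Q = K_eq · A · (Δh/L) = 0.4232 × 669 × (21.2/31.17) = 192.6 m³/day.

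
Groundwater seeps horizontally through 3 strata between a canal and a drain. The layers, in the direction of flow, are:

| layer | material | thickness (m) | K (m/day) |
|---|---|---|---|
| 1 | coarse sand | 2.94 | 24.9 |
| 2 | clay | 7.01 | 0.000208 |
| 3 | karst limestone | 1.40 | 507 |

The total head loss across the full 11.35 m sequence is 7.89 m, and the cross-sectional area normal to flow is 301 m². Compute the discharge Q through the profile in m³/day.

0.0705

Flow is perpendicular to layering, so the layers act in series and the equivalent K is the thickness-weighted harmonic mean.
Total thickness L = 2.94 + 7.01 + 1.40 = 11.35 m.
Σ(b_i/K_i) = 2.94/24.9 + 7.01/0.000208 + 1.40/507 = 33702 d.
K_eq = L / Σ(b_i/K_i) = 11.35 / 33702 = 0.0003368 m/day.
Q = K_eq · A · (Δh/L) = 0.0003368 × 301 × (7.89/11.35) = 0.07047 m³/day.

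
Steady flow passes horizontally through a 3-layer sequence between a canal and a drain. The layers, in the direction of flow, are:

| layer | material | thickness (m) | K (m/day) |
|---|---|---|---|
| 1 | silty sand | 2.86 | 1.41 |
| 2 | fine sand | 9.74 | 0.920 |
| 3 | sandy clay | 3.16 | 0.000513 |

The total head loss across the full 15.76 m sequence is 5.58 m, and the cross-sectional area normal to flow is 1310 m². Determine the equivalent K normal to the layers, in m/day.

Flow is perpendicular to layering, so the layers act in series and the equivalent K is the thickness-weighted harmonic mean.
Total thickness L = 2.86 + 9.74 + 3.16 = 15.76 m.
Σ(b_i/K_i) = 2.86/1.41 + 9.74/0.920 + 3.16/0.000513 = 6172 d.
K_eq = L / Σ(b_i/K_i) = 15.76 / 6172 = 0.002553 m/day.

0.00255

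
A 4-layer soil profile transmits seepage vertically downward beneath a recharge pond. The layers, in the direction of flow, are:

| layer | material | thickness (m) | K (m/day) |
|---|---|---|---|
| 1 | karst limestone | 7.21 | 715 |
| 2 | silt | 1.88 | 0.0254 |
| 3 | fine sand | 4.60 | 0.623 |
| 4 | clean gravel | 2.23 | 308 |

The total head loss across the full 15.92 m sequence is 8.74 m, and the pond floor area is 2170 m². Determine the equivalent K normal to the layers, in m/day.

Flow is perpendicular to layering, so the layers act in series and the equivalent K is the thickness-weighted harmonic mean.
Total thickness L = 7.21 + 1.88 + 4.60 + 2.23 = 15.92 m.
Σ(b_i/K_i) = 7.21/715 + 1.88/0.0254 + 4.60/0.623 + 2.23/308 = 81.42 d.
K_eq = L / Σ(b_i/K_i) = 15.92 / 81.42 = 0.1955 m/day.

0.196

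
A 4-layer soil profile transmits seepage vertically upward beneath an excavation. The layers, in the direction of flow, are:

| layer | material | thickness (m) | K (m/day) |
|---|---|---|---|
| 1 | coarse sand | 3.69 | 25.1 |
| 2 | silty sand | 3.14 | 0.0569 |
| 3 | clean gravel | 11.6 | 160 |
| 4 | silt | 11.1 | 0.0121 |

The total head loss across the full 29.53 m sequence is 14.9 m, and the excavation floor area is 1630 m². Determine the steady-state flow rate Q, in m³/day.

Flow is perpendicular to layering, so the layers act in series and the equivalent K is the thickness-weighted harmonic mean.
Total thickness L = 3.69 + 3.14 + 11.6 + 11.1 = 29.53 m.
Σ(b_i/K_i) = 3.69/25.1 + 3.14/0.0569 + 11.6/160 + 11.1/0.0121 = 972.8 d.
K_eq = L / Σ(b_i/K_i) = 29.53 / 972.8 = 0.03036 m/day.
Q = K_eq · A · (Δh/L) = 0.03036 × 1630 × (14.9/29.53) = 24.97 m³/day.

25.0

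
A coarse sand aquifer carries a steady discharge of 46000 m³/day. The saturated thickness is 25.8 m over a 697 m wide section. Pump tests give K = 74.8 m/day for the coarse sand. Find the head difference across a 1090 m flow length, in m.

Cross-sectional area A = 697 × 25.8 = 17983 m².
From Q = K·A·i, i = Q / (K·A) = 46000 / (74.80 × 17983) = 0.03420.
Head loss Δh = i · L = 0.03420 × 1090 = 37.28 m.

37.3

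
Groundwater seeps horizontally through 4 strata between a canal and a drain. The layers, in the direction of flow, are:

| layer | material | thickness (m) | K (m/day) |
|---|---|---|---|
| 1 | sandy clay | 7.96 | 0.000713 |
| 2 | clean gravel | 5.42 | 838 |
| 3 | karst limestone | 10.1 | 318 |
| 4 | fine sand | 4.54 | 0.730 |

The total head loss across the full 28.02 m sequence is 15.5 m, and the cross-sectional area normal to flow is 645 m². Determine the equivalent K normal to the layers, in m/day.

Flow is perpendicular to layering, so the layers act in series and the equivalent K is the thickness-weighted harmonic mean.
Total thickness L = 7.96 + 5.42 + 10.1 + 4.54 = 28.02 m.
Σ(b_i/K_i) = 7.96/0.000713 + 5.42/838 + 10.1/318 + 4.54/0.730 = 11170 d.
K_eq = L / Σ(b_i/K_i) = 28.02 / 11170 = 0.002508 m/day.

0.00251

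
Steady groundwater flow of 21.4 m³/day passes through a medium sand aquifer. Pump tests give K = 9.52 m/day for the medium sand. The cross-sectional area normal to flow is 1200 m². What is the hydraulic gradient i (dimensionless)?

From Q = K·A·i, i = Q / (K·A) = 21.4 / (9.520 × 1200) = 0.001873.

0.00187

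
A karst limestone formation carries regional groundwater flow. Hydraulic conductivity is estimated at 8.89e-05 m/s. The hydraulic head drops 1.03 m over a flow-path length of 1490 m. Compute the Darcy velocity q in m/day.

Convert K: 8.89e-05 m/s × 86400 = 7.681 m/day.
Hydraulic gradient i = Δh / L = 1.03 / 1490 = 0.0006913.
Specific discharge q = K · i = 7.681 × 0.0006913 = 0.005310 m/day.

0.00531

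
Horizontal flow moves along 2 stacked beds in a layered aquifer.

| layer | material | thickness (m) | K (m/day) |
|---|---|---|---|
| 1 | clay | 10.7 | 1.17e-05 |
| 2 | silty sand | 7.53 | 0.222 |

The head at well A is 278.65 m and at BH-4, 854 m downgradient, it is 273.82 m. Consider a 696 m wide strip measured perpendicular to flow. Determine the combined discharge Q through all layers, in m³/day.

6.58

Flow is parallel to layering, so each bed carries its own Darcy discharge and the transmissivities add.
Σ(K_i·b_i) = 1.17e-05×10.7 + 0.222×7.53 = 1.672 m²/day.
Hydraulic gradient i = (278.65 − 273.82) / 854 = 4.83 / 854 = 0.005656.
Q = Σ(K_i·b_i) · W · i = 1.672 × 696 × 0.005656 = 6.581 m³/day.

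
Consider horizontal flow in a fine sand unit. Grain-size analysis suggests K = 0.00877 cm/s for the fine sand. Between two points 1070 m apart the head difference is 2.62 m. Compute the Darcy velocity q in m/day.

0.0186

Convert K: 0.00877 cm/s × 864 = 7.577 m/day.
Hydraulic gradient i = Δh / L = 2.62 / 1070 = 0.002449.
Specific discharge q = K · i = 7.577 × 0.002449 = 0.01855 m/day.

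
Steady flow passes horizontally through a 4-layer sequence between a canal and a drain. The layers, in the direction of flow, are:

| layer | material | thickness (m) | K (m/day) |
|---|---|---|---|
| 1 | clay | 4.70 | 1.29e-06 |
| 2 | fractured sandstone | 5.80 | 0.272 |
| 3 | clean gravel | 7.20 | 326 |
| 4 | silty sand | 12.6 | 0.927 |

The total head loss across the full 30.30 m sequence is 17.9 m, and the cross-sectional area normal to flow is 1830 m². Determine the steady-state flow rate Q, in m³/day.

0.00899

Flow is perpendicular to layering, so the layers act in series and the equivalent K is the thickness-weighted harmonic mean.
Total thickness L = 4.70 + 5.80 + 7.20 + 12.6 = 30.30 m.
Σ(b_i/K_i) = 4.70/1.29e-06 + 5.80/0.272 + 7.20/326 + 12.6/0.927 = 3.643e+06 d.
K_eq = L / Σ(b_i/K_i) = 30.30 / 3.643e+06 = 8.316e-06 m/day.
Q = K_eq · A · (Δh/L) = 8.316e-06 × 1830 × (17.9/30.30) = 0.008991 m³/day.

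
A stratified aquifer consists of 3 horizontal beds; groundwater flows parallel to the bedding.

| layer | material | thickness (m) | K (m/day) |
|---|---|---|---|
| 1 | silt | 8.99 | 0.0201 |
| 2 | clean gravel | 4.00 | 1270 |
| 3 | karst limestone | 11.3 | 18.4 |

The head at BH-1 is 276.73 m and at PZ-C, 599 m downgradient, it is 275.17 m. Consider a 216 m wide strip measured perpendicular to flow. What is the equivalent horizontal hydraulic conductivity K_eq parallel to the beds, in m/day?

218

Flow is parallel to layering, so each bed carries its own Darcy discharge and the transmissivities add.
Σ(K_i·b_i) = 0.0201×8.99 + 1270×4.00 + 18.4×11.3 = 5288 m²/day.
Total thickness b = 24.29 m, so K_eq = Σ(K_i·b_i)/b = 217.7 m/day.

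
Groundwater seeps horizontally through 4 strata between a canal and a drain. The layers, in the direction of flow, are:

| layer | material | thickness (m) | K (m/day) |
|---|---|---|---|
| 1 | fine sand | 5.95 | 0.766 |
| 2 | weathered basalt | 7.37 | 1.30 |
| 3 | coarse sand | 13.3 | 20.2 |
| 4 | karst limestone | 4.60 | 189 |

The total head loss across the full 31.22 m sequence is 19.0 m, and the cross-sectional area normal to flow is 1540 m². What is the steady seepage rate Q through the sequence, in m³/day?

Flow is perpendicular to layering, so the layers act in series and the equivalent K is the thickness-weighted harmonic mean.
Total thickness L = 5.95 + 7.37 + 13.3 + 4.60 = 31.22 m.
Σ(b_i/K_i) = 5.95/0.766 + 7.37/1.30 + 13.3/20.2 + 4.60/189 = 14.12 d.
K_eq = L / Σ(b_i/K_i) = 31.22 / 14.12 = 2.211 m/day.
Q = K_eq · A · (Δh/L) = 2.211 × 1540 × (19.0/31.22) = 2072 m³/day.

2070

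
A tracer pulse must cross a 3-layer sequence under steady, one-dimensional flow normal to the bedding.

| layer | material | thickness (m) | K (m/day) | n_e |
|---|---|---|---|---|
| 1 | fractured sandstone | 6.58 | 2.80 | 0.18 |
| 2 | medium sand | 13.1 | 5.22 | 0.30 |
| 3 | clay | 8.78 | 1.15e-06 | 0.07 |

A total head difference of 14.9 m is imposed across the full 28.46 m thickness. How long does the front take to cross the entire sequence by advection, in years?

8040

With flow normal to the layers, continuity requires the same specific discharge q through every layer.
Σ(b_i/K_i) = 6.58/2.80 + 13.1/5.22 + 8.78/1.15e-06 = 7.635e+06 d.
q = Δh / Σ(b_i/K_i) = 14.9 / 7.635e+06 = 1.952e-06 m/day.
In each layer the seepage velocity is v_i = q/n_i, so the layer transit time is t_i = b_i·n_i / q:
  layer 1 (fractured sandstone): t_1 = 6.58 × 0.18 / 1.952e-06 = 6.069e+05 d
  layer 2 (medium sand): t_2 = 13.1 × 0.30 / 1.952e-06 = 2.014e+06 d
  layer 3 (clay): t_3 = 8.78 × 0.07 / 1.952e-06 = 3.149e+05 d
Total t = Σ t_i = 2.936e+06 days = 8037 years.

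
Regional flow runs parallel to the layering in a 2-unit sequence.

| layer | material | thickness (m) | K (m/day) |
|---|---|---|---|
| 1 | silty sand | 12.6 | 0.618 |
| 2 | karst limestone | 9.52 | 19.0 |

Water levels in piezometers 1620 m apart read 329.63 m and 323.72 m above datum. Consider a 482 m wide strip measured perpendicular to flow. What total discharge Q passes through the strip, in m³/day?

Flow is parallel to layering, so each bed carries its own Darcy discharge and the transmissivities add.
Σ(K_i·b_i) = 0.618×12.6 + 19.0×9.52 = 188.7 m²/day.
Hydraulic gradient i = (329.63 − 323.72) / 1620 = 5.91 / 1620 = 0.003648.
Q = Σ(K_i·b_i) · W · i = 188.7 × 482 × 0.003648 = 331.8 m³/day.

332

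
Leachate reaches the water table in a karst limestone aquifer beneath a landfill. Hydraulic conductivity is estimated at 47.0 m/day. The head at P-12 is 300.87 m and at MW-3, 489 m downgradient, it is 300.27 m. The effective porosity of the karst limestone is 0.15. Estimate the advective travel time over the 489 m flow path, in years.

3.48

Hydraulic gradient i = (300.87 − 300.27) / 489 = 0.6 / 489 = 0.001227.
Darcy flux q = K · i = 47.00 × 0.001227 = 0.05767 m/day.
Seepage velocity v = q / n_e = 0.05767 / 0.15 = 0.3845 m/day.
Travel time t = L / v = 489 / 0.3845 = 1272 days = 3.482 years.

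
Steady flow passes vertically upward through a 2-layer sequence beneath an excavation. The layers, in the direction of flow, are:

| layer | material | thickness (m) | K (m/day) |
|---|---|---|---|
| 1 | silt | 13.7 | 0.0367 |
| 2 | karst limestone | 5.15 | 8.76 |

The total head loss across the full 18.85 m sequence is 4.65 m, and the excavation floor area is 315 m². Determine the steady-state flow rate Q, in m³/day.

Flow is perpendicular to layering, so the layers act in series and the equivalent K is the thickness-weighted harmonic mean.
Total thickness L = 13.7 + 5.15 = 18.85 m.
Σ(b_i/K_i) = 13.7/0.0367 + 5.15/8.76 = 373.9 d.
K_eq = L / Σ(b_i/K_i) = 18.85 / 373.9 = 0.05042 m/day.
Q = K_eq · A · (Δh/L) = 0.05042 × 315 × (4.65/18.85) = 3.918 m³/day.

3.92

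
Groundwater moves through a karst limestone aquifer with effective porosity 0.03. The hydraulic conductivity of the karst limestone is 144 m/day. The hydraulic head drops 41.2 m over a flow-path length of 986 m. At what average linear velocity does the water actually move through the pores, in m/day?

Hydraulic gradient i = Δh / L = 41.2 / 986 = 0.04178.
Darcy flux q = K · i = 144.0 × 0.04178 = 6.017 m/day.
Seepage velocity v = q / n_e = 6.017 / 0.03 = 200.6 m/day.

201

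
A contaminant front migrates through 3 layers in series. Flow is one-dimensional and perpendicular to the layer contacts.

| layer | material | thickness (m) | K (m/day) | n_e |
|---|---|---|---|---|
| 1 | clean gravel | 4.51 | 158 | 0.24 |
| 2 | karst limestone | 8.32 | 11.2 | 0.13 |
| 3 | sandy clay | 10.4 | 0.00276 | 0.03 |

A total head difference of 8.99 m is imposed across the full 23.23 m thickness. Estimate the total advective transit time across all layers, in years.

With flow normal to the layers, continuity requires the same specific discharge q through every layer.
Σ(b_i/K_i) = 4.51/158 + 8.32/11.2 + 10.4/0.00276 = 3769 d.
q = Δh / Σ(b_i/K_i) = 8.99 / 3769 = 0.002385 m/day.
In each layer the seepage velocity is v_i = q/n_i, so the layer transit time is t_i = b_i·n_i / q:
  layer 1 (clean gravel): t_1 = 4.51 × 0.24 / 0.002385 = 453.8 d
  layer 2 (karst limestone): t_2 = 8.32 × 0.13 / 0.002385 = 453.4 d
  layer 3 (sandy clay): t_3 = 10.4 × 0.03 / 0.002385 = 130.8 d
Total t = Σ t_i = 1038 days = 2.842 years.

2.84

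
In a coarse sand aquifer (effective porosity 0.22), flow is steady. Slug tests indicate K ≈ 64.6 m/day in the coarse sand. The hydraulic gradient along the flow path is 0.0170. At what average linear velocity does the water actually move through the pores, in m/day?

4.99

Hydraulic gradient i = 0.0170.
Darcy flux q = K · i = 64.60 × 0.01700 = 1.098 m/day.
Seepage velocity v = q / n_e = 1.098 / 0.22 = 4.992 m/day.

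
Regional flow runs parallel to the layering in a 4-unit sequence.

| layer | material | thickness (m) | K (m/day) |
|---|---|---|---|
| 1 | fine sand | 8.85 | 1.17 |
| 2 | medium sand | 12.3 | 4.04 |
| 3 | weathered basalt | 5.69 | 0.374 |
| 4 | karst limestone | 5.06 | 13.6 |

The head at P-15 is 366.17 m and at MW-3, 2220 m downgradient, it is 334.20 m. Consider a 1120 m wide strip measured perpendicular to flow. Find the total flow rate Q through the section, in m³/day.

2110

Flow is parallel to layering, so each bed carries its own Darcy discharge and the transmissivities add.
Σ(K_i·b_i) = 1.17×8.85 + 4.04×12.3 + 0.374×5.69 + 13.6×5.06 = 131.0 m²/day.
Hydraulic gradient i = (366.17 − 334.20) / 2220 = 31.97 / 2220 = 0.01440.
Q = Σ(K_i·b_i) · W · i = 131.0 × 1120 × 0.01440 = 2113 m³/day.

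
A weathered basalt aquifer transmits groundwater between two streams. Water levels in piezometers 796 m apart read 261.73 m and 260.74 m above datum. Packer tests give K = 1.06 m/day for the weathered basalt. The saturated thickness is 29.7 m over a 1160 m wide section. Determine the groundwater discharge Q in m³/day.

Cross-sectional area A = 1160 × 29.7 = 34452 m².
Hydraulic gradient i = (261.73 − 260.74) / 796 = 0.99 / 796 = 0.001244.
Darcy's law: Q = K · A · i = 1.060 × 34452 × 0.001244 = 45.42 m³/day.

45.4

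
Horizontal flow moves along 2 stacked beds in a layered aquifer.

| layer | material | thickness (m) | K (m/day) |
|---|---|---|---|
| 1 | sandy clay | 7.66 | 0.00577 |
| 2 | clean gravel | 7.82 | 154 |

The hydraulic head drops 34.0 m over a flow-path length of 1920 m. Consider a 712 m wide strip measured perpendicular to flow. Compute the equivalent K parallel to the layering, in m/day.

Flow is parallel to layering, so each bed carries its own Darcy discharge and the transmissivities add.
Σ(K_i·b_i) = 0.00577×7.66 + 154×7.82 = 1204 m²/day.
Total thickness b = 15.48 m, so K_eq = Σ(K_i·b_i)/b = 77.80 m/day.

77.8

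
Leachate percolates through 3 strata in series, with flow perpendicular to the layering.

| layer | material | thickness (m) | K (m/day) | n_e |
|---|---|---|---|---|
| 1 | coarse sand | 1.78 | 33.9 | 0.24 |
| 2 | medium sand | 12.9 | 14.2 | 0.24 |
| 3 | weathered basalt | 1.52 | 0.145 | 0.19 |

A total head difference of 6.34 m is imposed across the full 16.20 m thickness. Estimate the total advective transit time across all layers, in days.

6.88

With flow normal to the layers, continuity requires the same specific discharge q through every layer.
Σ(b_i/K_i) = 1.78/33.9 + 12.9/14.2 + 1.52/0.145 = 11.44 d.
q = Δh / Σ(b_i/K_i) = 6.34 / 11.44 = 0.5540 m/day.
In each layer the seepage velocity is v_i = q/n_i, so the layer transit time is t_i = b_i·n_i / q:
  layer 1 (coarse sand): t_1 = 1.78 × 0.24 / 0.5540 = 0.7711 d
  layer 2 (medium sand): t_2 = 12.9 × 0.24 / 0.5540 = 5.588 d
  layer 3 (weathered basalt): t_3 = 1.52 × 0.19 / 0.5540 = 0.5213 d
Total t = Σ t_i = 6.881 days.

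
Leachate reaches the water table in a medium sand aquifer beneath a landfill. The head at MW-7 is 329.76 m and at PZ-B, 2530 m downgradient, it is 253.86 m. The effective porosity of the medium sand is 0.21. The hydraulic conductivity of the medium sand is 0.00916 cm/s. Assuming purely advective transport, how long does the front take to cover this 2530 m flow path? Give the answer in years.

Convert K: 0.00916 cm/s × 864 = 7.914 m/day.
Hydraulic gradient i = (329.76 − 253.86) / 2530 = 75.9 / 2530 = 0.03000.
Darcy flux q = K · i = 7.914 × 0.03000 = 0.2374 m/day.
Seepage velocity v = q / n_e = 0.2374 / 0.21 = 1.131 m/day.
Travel time t = L / v = 2530 / 1.131 = 2238 days = 6.127 years.

6.13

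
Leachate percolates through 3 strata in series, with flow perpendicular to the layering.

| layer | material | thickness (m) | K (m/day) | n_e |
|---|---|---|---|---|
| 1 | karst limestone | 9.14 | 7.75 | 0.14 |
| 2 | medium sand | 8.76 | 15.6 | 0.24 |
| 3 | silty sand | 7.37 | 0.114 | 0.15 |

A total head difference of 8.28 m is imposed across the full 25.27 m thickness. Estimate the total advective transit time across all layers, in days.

With flow normal to the layers, continuity requires the same specific discharge q through every layer.
Σ(b_i/K_i) = 9.14/7.75 + 8.76/15.6 + 7.37/0.114 = 66.39 d.
q = Δh / Σ(b_i/K_i) = 8.28 / 66.39 = 0.1247 m/day.
In each layer the seepage velocity is v_i = q/n_i, so the layer transit time is t_i = b_i·n_i / q:
  layer 1 (karst limestone): t_1 = 9.14 × 0.14 / 0.1247 = 10.26 d
  layer 2 (medium sand): t_2 = 8.76 × 0.24 / 0.1247 = 16.86 d
  layer 3 (silty sand): t_3 = 7.37 × 0.15 / 0.1247 = 8.864 d
Total t = Σ t_i = 35.98 days.

36.0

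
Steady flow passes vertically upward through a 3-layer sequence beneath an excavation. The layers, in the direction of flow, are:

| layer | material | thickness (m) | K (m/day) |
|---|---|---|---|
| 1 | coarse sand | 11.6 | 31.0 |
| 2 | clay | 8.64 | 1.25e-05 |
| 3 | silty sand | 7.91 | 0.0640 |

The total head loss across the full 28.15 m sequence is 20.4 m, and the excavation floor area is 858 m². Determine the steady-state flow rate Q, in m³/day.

0.0253

Flow is perpendicular to layering, so the layers act in series and the equivalent K is the thickness-weighted harmonic mean.
Total thickness L = 11.6 + 8.64 + 7.91 = 28.15 m.
Σ(b_i/K_i) = 11.6/31.0 + 8.64/1.25e-05 + 7.91/0.0640 = 6.913e+05 d.
K_eq = L / Σ(b_i/K_i) = 28.15 / 6.913e+05 = 4.072e-05 m/day.
Q = K_eq · A · (Δh/L) = 4.072e-05 × 858 × (20.4/28.15) = 0.02532 m³/day.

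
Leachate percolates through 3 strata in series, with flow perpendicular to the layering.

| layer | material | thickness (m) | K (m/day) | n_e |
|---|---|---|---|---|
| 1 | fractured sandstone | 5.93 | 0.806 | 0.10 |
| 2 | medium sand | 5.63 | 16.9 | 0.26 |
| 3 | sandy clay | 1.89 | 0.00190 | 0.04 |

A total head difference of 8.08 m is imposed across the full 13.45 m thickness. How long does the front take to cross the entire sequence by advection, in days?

With flow normal to the layers, continuity requires the same specific discharge q through every layer.
Σ(b_i/K_i) = 5.93/0.806 + 5.63/16.9 + 1.89/0.00190 = 1002 d.
q = Δh / Σ(b_i/K_i) = 8.08 / 1002 = 0.008060 m/day.
In each layer the seepage velocity is v_i = q/n_i, so the layer transit time is t_i = b_i·n_i / q:
  layer 1 (fractured sandstone): t_1 = 5.93 × 0.10 / 0.008060 = 73.57 d
  layer 2 (medium sand): t_2 = 5.63 × 0.26 / 0.008060 = 181.6 d
  layer 3 (sandy clay): t_3 = 1.89 × 0.04 / 0.008060 = 9.379 d
Total t = Σ t_i = 264.6 days.

265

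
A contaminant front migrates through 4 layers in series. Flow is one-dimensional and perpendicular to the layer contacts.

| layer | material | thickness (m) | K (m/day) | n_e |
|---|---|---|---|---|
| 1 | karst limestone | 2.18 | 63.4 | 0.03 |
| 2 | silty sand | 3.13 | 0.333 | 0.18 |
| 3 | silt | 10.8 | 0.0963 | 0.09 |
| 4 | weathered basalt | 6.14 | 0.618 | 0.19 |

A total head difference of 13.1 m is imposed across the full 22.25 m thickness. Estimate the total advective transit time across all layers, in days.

With flow normal to the layers, continuity requires the same specific discharge q through every layer.
Σ(b_i/K_i) = 2.18/63.4 + 3.13/0.333 + 10.8/0.0963 + 6.14/0.618 = 131.5 d.
q = Δh / Σ(b_i/K_i) = 13.1 / 131.5 = 0.09961 m/day.
In each layer the seepage velocity is v_i = q/n_i, so the layer transit time is t_i = b_i·n_i / q:
  layer 1 (karst limestone): t_1 = 2.18 × 0.03 / 0.09961 = 0.6566 d
  layer 2 (silty sand): t_2 = 3.13 × 0.18 / 0.09961 = 5.656 d
  layer 3 (silt): t_3 = 10.8 × 0.09 / 0.09961 = 9.758 d
  layer 4 (weathered basalt): t_4 = 6.14 × 0.19 / 0.09961 = 11.71 d
Total t = Σ t_i = 27.78 days.

27.8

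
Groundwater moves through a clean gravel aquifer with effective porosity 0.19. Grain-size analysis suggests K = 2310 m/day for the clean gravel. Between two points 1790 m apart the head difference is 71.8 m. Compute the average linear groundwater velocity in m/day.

Hydraulic gradient i = Δh / L = 71.8 / 1790 = 0.04011.
Darcy flux q = K · i = 2310 × 0.04011 = 92.66 m/day.
Seepage velocity v = q / n_e = 92.66 / 0.19 = 487.7 m/day.

488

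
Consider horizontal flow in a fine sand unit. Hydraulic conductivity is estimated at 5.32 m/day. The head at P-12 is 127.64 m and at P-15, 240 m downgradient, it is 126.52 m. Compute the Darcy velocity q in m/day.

0.0248

Hydraulic gradient i = (127.64 − 126.52) / 240 = 1.12 / 240 = 0.004667.
Specific discharge q = K · i = 5.320 × 0.004667 = 0.02483 m/day.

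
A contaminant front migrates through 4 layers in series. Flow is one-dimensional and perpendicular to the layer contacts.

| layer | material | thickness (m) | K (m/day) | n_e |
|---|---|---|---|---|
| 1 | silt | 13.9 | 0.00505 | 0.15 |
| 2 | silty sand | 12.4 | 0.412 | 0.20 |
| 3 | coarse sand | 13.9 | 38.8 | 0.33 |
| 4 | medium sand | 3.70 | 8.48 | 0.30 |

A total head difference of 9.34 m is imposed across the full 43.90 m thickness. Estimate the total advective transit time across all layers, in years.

8.37

With flow normal to the layers, continuity requires the same specific discharge q through every layer.
Σ(b_i/K_i) = 13.9/0.00505 + 12.4/0.412 + 13.9/38.8 + 3.70/8.48 = 2783 d.
q = Δh / Σ(b_i/K_i) = 9.34 / 2783 = 0.003356 m/day.
In each layer the seepage velocity is v_i = q/n_i, so the layer transit time is t_i = b_i·n_i / q:
  layer 1 (silt): t_1 = 13.9 × 0.15 / 0.003356 = 621.3 d
  layer 2 (silty sand): t_2 = 12.4 × 0.20 / 0.003356 = 739.1 d
  layer 3 (coarse sand): t_3 = 13.9 × 0.33 / 0.003356 = 1367 d
  layer 4 (medium sand): t_4 = 3.70 × 0.30 / 0.003356 = 330.8 d
Total t = Σ t_i = 3058 days = 8.373 years.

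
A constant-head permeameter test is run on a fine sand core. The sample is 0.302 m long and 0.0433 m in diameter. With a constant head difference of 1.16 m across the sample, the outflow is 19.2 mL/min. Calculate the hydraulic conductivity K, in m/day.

4.89

Cross-sectional area A = π·(d/2)² = π × (0.0433/2)² = 0.001473 m².
Convert discharge: 19.2 mL/min = 3.200e-07 m³/s.
Darcy's law rearranged: K = Q·L / (A·Δh) = 3.200e-07 × 0.302 / (0.001473 × 1.16) = 5.658e-05 m/s = 4.888 m/day.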